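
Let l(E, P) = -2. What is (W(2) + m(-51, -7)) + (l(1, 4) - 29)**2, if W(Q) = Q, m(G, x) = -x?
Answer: 970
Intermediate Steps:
(W(2) + m(-51, -7)) + (l(1, 4) - 29)**2 = (2 - 1*(-7)) + (-2 - 29)**2 = (2 + 7) + (-31)**2 = 9 + 961 = 970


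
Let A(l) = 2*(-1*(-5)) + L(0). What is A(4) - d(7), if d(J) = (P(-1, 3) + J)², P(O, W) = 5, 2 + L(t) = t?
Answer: -136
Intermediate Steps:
L(t) = -2 + t
A(l) = 8 (A(l) = 2*(-1*(-5)) + (-2 + 0) = 2*5 - 2 = 10 - 2 = 8)
d(J) = (5 + J)²
A(4) - d(7) = 8 - (5 + 7)² = 8 - 1*12² = 8 - 1*144 = 8 - 144 = -136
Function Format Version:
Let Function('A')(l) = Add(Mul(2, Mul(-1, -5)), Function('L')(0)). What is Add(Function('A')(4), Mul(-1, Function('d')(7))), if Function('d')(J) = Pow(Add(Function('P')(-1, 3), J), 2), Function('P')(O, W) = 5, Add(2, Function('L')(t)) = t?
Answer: -136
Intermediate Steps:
Function('L')(t) = Add(-2, t)
Function('A')(l) = 8 (Function('A')(l) = Add(Mul(2, Mul(-1, -5)), Add(-2, 0)) = Add(Mul(2, 5), -2) = Add(10, -2) = 8)
Function('d')(J) = Pow(Add(5, J), 2)
Add(Function('A')(4), Mul(-1, Function('d')(7))) = Add(8, Mul(-1, Pow(Add(5, 7), 2))) = Add(8, Mul(-1, Pow(12, 2))) = Add(8, Mul(-1, 144)) = Add(8, -144) = -136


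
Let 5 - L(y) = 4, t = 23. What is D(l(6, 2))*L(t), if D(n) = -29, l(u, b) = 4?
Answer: -29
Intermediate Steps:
L(y) = 1 (L(y) = 5 - 1*4 = 5 - 4 = 1)
D(l(6, 2))*L(t) = -29*1 = -29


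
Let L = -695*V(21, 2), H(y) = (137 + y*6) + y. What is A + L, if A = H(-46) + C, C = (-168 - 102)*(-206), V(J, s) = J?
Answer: 40840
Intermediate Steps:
H(y) = 137 + 7*y (H(y) = (137 + 6*y) + y = 137 + 7*y)
L = -14595 (L = -695*21 = -14595)
C = 55620 (C = -270*(-206) = 55620)
A = 55435 (A = (137 + 7*(-46)) + 55620 = (137 - 322) + 55620 = -185 + 55620 = 55435)
A + L = 55435 - 14595 = 40840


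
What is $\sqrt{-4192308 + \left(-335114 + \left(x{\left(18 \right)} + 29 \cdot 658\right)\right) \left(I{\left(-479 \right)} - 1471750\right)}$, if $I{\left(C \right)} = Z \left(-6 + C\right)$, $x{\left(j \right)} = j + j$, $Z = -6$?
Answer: $2 \sqrt{116035843083} \approx 6.8128 \cdot 10^{5}$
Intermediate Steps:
$x{\left(j \right)} = 2 j$
$I{\left(C \right)} = 36 - 6 C$ ($I{\left(C \right)} = - 6 \left(-6 + C\right) = 36 - 6 C$)
$\sqrt{-4192308 + \left(-335114 + \left(x{\left(18 \right)} + 29 \cdot 658\right)\right) \left(I{\left(-479 \right)} - 1471750\right)} = \sqrt{-4192308 + \left(-335114 + \left(2 \cdot 18 + 29 \cdot 658\right)\right) \left(\left(36 - -2874\right) - 1471750\right)} = \sqrt{-4192308 + \left(-335114 + \left(36 + 19082\right)\right) \left(\left(36 + 2874\right) - 1471750\right)} = \sqrt{-4192308 + \left(-335114 + 19118\right) \left(2910 - 1471750\right)} = \sqrt{-4192308 - -464147564640} = \sqrt{-4192308 + 464147564640} = \sqrt{464143372332} = 2 \sqrt{116035843083}$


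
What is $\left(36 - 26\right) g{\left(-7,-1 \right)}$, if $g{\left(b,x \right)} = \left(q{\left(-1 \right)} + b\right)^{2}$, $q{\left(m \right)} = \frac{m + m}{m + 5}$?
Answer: $\frac{1125}{2} \approx 562.5$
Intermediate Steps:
$q{\left(m \right)} = \frac{2 m}{5 + m}$
$g{\left(b,x \right)} = \left(- \frac{1}{2} + b\right)^{2}$ ($g{\left(b,x \right)} = \left(2 \left(-1\right) \frac{1}{5 - 1} + b\right)^{2} = \left(2 \left(-1\right) \frac{1}{4} + b\right)^{2} = \left(- \frac{1}{2} + b\right)^{2}$)
$\left(36 - 26\right) g{\left(-7,-1 \right)} = \left(36 - 26\right) \frac{\left(-1 + 2 \left(-7\right)\right)^{2}}{4} = \left(36 - 26\right) \frac{\left(-1 - 14\right)^{2}}{4} = \left(36 - 26\right) \frac{\left(-15\right)^{2}}{4} = 10 \cdot \frac{1}{4} \cdot 225 = 10 \cdot \frac{225}{4} = \frac{1125}{2}$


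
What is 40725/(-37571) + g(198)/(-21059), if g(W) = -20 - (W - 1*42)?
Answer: -851015279/791207689 ≈ -1.0756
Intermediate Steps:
g(W) = 22 - W (g(W) = -20 - (W - 42) = -20 - (-42 + W) = -20 + (42 - W) = 22 - W)
40725/(-37571) + g(198)/(-21059) = 40725/(-37571) + (22 - 1*198)/(-21059) = 40725*(-1/37571) + (22 - 198)*(-1/21059) = -40725/37571 - 176*(-1/21059) = -40725/37571 + 176/21059 = -851015279/791207689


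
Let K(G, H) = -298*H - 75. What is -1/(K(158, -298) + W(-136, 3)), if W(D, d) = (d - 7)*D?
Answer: -1/89273 ≈ -1.1202e-5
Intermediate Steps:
W(D, d) = D*(-7 + d) (W(D, d) = (-7 + d)*D = D*(-7 + d))
K(G, H) = -75 - 298*H
-1/(K(158, -298) + W(-136, 3)) = -1/((-75 - 298*(-298)) - 136*(-7 + 3)) = -1/((-75 + 88804) - 136*(-4)) = -1/(88729 + 544) = -1/89273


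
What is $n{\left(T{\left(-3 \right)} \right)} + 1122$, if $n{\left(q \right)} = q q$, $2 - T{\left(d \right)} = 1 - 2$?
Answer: $1131$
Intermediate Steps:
$T{\left(d \right)} = 3$ ($T{\left(d \right)} = 2 - \left(1 - 2\right) = 2 - -1 = 2 + 1 = 3$)
$n{\left(q \right)} = q^{2}$
$n{\left(T{\left(-3 \right)} \right)} + 1122 = 3^{2} + 1122 = 9 + 1122 = 1131$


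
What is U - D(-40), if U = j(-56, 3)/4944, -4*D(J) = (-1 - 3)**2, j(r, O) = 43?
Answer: 19819/4944 ≈ 4.0087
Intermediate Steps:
D(J) = -4 (D(J) = -(-1 - 3)**2/4 = -1/4*(-4)**2 = -1/4*16 = -4)
U = 43/4944 ≈ 0.0086974
U - D(-40) = 43/4944 - 1*(-4) = 43/4944 + 4 = 19819/4944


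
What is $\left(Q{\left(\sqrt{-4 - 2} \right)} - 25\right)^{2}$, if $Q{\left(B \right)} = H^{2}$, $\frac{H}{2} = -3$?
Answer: $121$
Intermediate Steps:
$H = -6$ ($H = 2 \left(-3\right) = -6$)
$Q{\left(B \right)} = 36$ ($Q{\left(B \right)} = \left(-6\right)^{2} = 36$)
$\left(Q{\left(\sqrt{-4 - 2} \right)} - 25\right)^{2} = \left(36 - 25\right)^{2} = 11^{2} = 121$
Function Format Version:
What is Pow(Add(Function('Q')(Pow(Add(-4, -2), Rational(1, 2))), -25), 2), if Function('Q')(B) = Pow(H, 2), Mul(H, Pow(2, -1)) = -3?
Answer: 121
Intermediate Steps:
H = -6 (H = Mul(2, -3) = -6)
Function('Q')(B) = 36 (Function('Q')(B) = Pow(-6, 2) = 36)
Pow(Add(Function('Q')(Pow(Add(-4, -2), Rational(1, 2))), -25), 2) = Pow(Add(36, -25), 2) = Pow(11, 2) = 121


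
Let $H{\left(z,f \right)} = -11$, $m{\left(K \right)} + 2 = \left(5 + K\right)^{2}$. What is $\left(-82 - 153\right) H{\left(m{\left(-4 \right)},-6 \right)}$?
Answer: $2585$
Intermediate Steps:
$m{\left(K \right)} = -2 + \left(5 + K\right)^{2}$
$\left(-82 - 153\right) H{\left(m{\left(-4 \right)},-6 \right)} = \left(-82 - 153\right) \left(-11\right) = \left(-235\right) \left(-11\right) = 2585$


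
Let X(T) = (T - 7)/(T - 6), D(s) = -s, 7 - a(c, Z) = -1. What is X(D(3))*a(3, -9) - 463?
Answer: -4087/9 ≈ -454.11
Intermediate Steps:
a(c, Z) = 8 (a(c, Z) = 7 - 1*(-1) = 7 + 1 = 8)
X(T) = (-7 + T)/(-6 + T)
X(D(3))*a(3, -9) - 463 = ((-7 - 1*3)/(-6 - 1*3))*8 - 463 = ((-7 - 3)/(-6 - 3))*8 - 463 = (-10/(-9))*8 - 463 = -⅑*(-10)*8 - 463 = (10/9)*8 - 463 = 80/9 - 463 = -4087/9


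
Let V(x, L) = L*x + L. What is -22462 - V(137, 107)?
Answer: -37228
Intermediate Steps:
V(x, L) = L + L*x
-22462 - V(137, 107) = -22462 - 107*(1 + 137) = -22462 - 107*138 = -22462 - 1*14766 = -22462 - 14766 = -37228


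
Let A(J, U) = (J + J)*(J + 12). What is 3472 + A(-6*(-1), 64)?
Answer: 3688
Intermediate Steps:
A(J, U) = 2*J*(12 + J) (A(J, U) = (2*J)*(12 + J) = 2*J*(12 + J))
3472 + A(-6*(-1), 64) = 3472 + 2*(-6*(-1))*(12 - 6*(-1)) = 3472 + 2*6*(12 + 6) = 3472 + 2*6*18 = 3472 + 216 = 3688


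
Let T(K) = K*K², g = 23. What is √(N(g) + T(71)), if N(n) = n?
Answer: √357934 ≈ 598.28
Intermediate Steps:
T(K) = K³
√(N(g) + T(71)) = √(23 + 71³) = √(23 + 357911) = √357934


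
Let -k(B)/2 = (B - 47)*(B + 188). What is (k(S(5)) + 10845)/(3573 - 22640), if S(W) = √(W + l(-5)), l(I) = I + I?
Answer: -28527/19067 + 282*I*√5/19067 ≈ -1.4961 + 0.033071*I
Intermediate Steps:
l(I) = 2*I
S(W) = √(-10 + W) (S(W) = √(W + 2*(-5)) = √(W - 10) = √(-10 + W))
k(B) = -2*(-47 + B)*(188 + B) (k(B) = -2*(B - 47)*(B + 188) = -2*(-47 + B)*(188 + B))
(k(S(5)) + 10845)/(3573 - 22640) = ((17672 - 282*√(-10 + 5) - 2*(√(-10 + 5))²) + 10845)/(3573 - 22640) = ((17672 - 282*I*√5 - 2*(√(-5))²) + 10845)/(-19067) = ((17672 - 282*I*√5 - 2*(I*√5)²) + 10845)*(-1/19067) = ((17672 - 282*I*√5 - 2*(-5)) + 10845)*(-1/19067) = ((17672 - 282*I*√5 + 10) + 10845)*(-1/19067) = ((17682 - 282*I*√5) + 10845)*(-1/19067) = (28527 - 282*I*√5)*(-1/19067) = -28527/19067 + 282*I*√5/19067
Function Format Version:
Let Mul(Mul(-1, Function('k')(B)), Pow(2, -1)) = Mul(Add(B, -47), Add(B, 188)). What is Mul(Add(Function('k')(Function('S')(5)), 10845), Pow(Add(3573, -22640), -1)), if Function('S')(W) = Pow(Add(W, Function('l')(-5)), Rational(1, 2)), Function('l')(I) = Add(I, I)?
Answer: Add(Rational(-28527, 19067), Mul(Rational(282, 19067), I, Pow(5, Rational(1, 2)))) ≈ Add(-1.4961, Mul(0.033071, I))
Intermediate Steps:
Function('l')(I) = Mul(2, I)
Function('S')(W) = Pow(Add(-10, W), Rational(1, 2)) (Function('S')(W) = Pow(Add(W, Mul(2, -5)), Rational(1, 2)) = Pow(Add(W, -10), Rational(1, 2)) = Pow(Add(-10, W), Rational(1, 2)))
Function('k')(B) = Mul(-2, Add(-47, B), Add(188, B)) (Function('k')(B) = Mul(-2, Mul(Add(B, -47), Add(B, 188))) = Mul(-2, Mul(Add(-47, B), Add(188, B))) = Mul(-2, Add(-47, B), Add(188, B)))
Mul(Add(Function('k')(Function('S')(5)), 10845), Pow(Add(3573, -22640), -1)) = Mul(Add(Add(17672, Mul(-282, Pow(Add(-10, 5), Rational(1, 2))), Mul(-2, Pow(Pow(Add(-10, 5), Rational(1, 2)), 2))), 10845), Pow(Add(3573, -22640), -1)) = Mul(Add(Add(17672, Mul(-282, Pow(-5, Rational(1, 2))), Mul(-2, Pow(Pow(-5, Rational(1, 2)), 2))), 10845), Pow(-19067, -1)) = Mul(Add(Add(17672, Mul(-282, Mul(I, Pow(5, Rational(1, 2)))), Mul(-2, Pow(Mul(I, Pow(5, Rational(1, 2))), 2))), 10845), Rational(-1, 19067)) = Mul(Add(Add(17672, Mul(-282, I, Pow(5, Rational(1, 2))), Mul(-2, -5)), 10845), Rational(-1, 19067)) = Mul(Add(Add(17672, Mul(-282, I, Pow(5, Rational(1, 2))), 10), 10845), Rational(-1, 19067)) = Mul(Add(Add(17682, Mul(-282, I, Pow(5, Rational(1, 2)))), 10845), Rational(-1, 19067)) = Mul(Add(28527, Mul(-282, I, Pow(5, Rational(1, 2)))), Rational(-1, 19067)) = Add(Rational(-28527, 19067), Mul(Rational(282, 19067), I, Pow(5, Rational(1, 2))))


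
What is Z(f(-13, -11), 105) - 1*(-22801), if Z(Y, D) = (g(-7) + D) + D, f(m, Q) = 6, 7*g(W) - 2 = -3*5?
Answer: 161064/7 ≈ 23009.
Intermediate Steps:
g(W) = -13/7 (g(W) = 2/7 + (-3*5)/7 = 2/7 + (1/7)*(-15) = 2/7 - 15/7 = -13/7)
Z(Y, D) = -13/7 + 2*D (Z(Y, D) = (-13/7 + D) + D = -13/7 + 2*D)
Z(f(-13, -11), 105) - 1*(-22801) = (-13/7 + 2*105) - 1*(-22801) = (-13/7 + 210) + 22801 = 1457/7 + 22801 = 161064/7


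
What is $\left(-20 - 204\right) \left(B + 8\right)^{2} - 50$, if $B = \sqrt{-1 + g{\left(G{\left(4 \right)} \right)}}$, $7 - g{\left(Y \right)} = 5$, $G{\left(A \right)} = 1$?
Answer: $-18194$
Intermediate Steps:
$g{\left(Y \right)} = 2$ ($g{\left(Y \right)} = 7 - 5 = 2$)
$B = 1$ ($B = \sqrt{-1 + 2} = \sqrt{1} = 1$)
$\left(-20 - 204\right) \left(B + 8\right)^{2} - 50 = \left(-20 - 204\right) \left(1 + 8\right)^{2} - 50 = \left(-20 - 204\right) 9^{2} - 50 = \left(-224\right) 81 - 50 = -18144 - 50 = -18194$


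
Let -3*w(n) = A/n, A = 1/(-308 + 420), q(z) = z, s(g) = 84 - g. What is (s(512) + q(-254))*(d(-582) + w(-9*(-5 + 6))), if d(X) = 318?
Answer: -327916853/1512 ≈ -2.1688e+5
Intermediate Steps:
A = 1/112 ≈ 0.0089286
w(n) = -1/(336*n)
(s(512) + q(-254))*(d(-582) + w(-9*(-5 + 6))) = ((84 - 1*512) - 254)*(318 - (-1/(9*(-5 + 6)))/336) = ((84 - 512) - 254)*(318 - 1/(336*((-9*1)))) = (-428 - 254)*(318 - 1/336/(-9)) = -682*(318 - 1/336*(-⅑)) = -682*(318 + 1/3024) = -682*961633/3024 = -327916853/1512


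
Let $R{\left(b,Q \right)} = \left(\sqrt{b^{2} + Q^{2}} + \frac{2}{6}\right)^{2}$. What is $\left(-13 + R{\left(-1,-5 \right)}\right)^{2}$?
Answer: $\frac{14860}{81} + \frac{472 \sqrt{26}}{27} \approx 272.6$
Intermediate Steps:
$R{\left(b,Q \right)} = \left(\frac{1}{3} + \sqrt{Q^{2} + b^{2}}\right)^{2}$ ($R{\left(b,Q \right)} = \left(\sqrt{Q^{2} + b^{2}} + 2 \cdot \frac{1}{6}\right)^{2} = \left(\sqrt{Q^{2} + b^{2}} + \frac{1}{3}\right)^{2} = \left(\frac{1}{3} + \sqrt{Q^{2} + b^{2}}\right)^{2}$)
$\left(-13 + R{\left(-1,-5 \right)}\right)^{2} = \left(-13 + \frac{\left(1 + 3 \sqrt{\left(-5\right)^{2} + \left(-1\right)^{2}}\right)^{2}}{9}\right)^{2} = \left(-13 + \frac{\left(1 + 3 \sqrt{25 + 1}\right)^{2}}{9}\right)^{2} = \left(-13 + \frac{\left(1 + 3 \sqrt{26}\right)^{2}}{9}\right)^{2}$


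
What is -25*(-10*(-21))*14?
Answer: -73500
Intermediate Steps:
-25*(-10*(-21))*14 = -5250*14 = -25*2940 = -73500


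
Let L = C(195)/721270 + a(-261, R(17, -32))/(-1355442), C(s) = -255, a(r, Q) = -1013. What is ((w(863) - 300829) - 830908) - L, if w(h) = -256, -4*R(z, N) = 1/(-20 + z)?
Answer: -5030369282837861/4443816597 ≈ -1.1320e+6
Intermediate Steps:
R(z, N) = -1/(4*(-20 + z))
L = 1750040/4443816597 (L = -255/721270 - 1013/(-1355442) = -255*1/721270 - 1013*(-1/1355442) = -51/144254 + 1013/1355442 = 1750040/4443816597 ≈ 0.00039381)
((w(863) - 300829) - 830908) - L = ((-256 - 300829) - 830908) - 1*1750040/4443816597 = (-301085 - 830908) - 1750040/4443816597 = -1131993 - 1750040/4443816597 = -5030369282837861/4443816597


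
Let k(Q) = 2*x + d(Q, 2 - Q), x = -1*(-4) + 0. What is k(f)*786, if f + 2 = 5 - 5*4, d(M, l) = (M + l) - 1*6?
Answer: 3144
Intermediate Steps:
d(M, l) = -6 + M + l (d(M, l) = (M + l) - 6 = -6 + M + l)
f = -17 (f = -2 + (5 - 5*4) = -2 + (5 - 20) = -2 - 15 = -17)
x = 4 (x = 4 + 0 = 4)
k(Q) = 4 (k(Q) = 2*4 + (-6 + Q + (2 - Q)) = 8 - 4 = 4)
k(f)*786 = 4*786 = 3144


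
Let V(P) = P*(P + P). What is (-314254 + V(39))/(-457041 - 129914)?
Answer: 311212/586955 ≈ 0.53021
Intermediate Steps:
V(P) = 2*P² (V(P) = P*(2*P) = 2*P²)
(-314254 + V(39))/(-457041 - 129914) = (-314254 + 2*39²)/(-457041 - 129914) = (-314254 + 2*1521)/(-586955) = (-314254 + 3042)*(-1/586955) = -311212*(-1/586955) = 311212/586955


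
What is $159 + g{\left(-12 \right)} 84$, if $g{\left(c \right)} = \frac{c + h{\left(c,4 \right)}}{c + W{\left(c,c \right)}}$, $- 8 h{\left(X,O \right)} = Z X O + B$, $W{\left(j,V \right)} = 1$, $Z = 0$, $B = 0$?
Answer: $\frac{2757}{11} \approx 250.64$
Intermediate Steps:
$h{\left(X,O \right)} = 0$ ($h{\left(X,O \right)} = - \frac{0 X O + 0}{8} = - \frac{0 O + 0}{8} = - \frac{0 + 0}{8} = \left(- \frac{1}{8}\right) 0 = 0$)
$g{\left(c \right)} = \frac{c}{1 + c}$ ($g{\left(c \right)} = \frac{c + 0}{c + 1} = \frac{c}{1 + c}$)
$159 + g{\left(-12 \right)} 84 = 159 + - \frac{12}{1 - 12} \cdot 84 = 159 + - \frac{12}{-11} \cdot 84 = 159 + \left(-12\right) \left(- \frac{1}{11}\right) 84 = 159 + \frac{12}{11} \cdot 84 = 159 + \frac{1008}{11} = \frac{2757}{11}$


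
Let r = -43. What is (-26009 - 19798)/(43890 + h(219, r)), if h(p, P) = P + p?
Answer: -45807/44066 ≈ -1.0395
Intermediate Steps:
(-26009 - 19798)/(43890 + h(219, r)) = (-26009 - 19798)/(43890 + (-43 + 219)) = -45807/(43890 + 176) = -45807/44066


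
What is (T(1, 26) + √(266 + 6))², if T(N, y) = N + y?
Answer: 1001 + 216*√17 ≈ 1891.6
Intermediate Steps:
(T(1, 26) + √(266 + 6))² = ((1 + 26) + √(266 + 6))² = (27 + √272)² = (27 + 4*√17)²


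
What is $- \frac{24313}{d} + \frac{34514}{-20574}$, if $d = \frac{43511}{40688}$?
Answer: $- \frac{10177138297055}{447597657} \approx -22737.0$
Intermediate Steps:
$d = \frac{43511}{40688}$ ($d = 43511 \cdot \frac{1}{40688} = \frac{43511}{40688} \approx 1.0694$)
$- \frac{24313}{d} + \frac{34514}{-20574} = - \frac{24313}{\frac{43511}{40688}} + \frac{34514}{-20574} = \left(-24313\right) \frac{40688}{43511} + 34514 \left(- \frac{1}{20574}\right) = - \frac{989247344}{43511} - \frac{17257}{10287} = - \frac{10177138297055}{447597657}$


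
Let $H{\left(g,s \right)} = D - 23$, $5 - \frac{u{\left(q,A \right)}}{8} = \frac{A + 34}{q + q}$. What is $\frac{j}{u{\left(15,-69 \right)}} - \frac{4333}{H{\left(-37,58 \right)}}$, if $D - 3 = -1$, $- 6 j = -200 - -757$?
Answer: $\frac{181553}{888} \approx 204.45$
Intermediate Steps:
$j = - \frac{557}{6}$ ($j = - \frac{-200 - -757}{6} = - \frac{-200 + 757}{6} = \left(- \frac{1}{6}\right) 557 = - \frac{557}{6} \approx -92.833$)
$D = 2$ ($D = 3 - 1 = 2$)
$u{\left(q,A \right)} = 40 - \frac{4 \left(34 + A\right)}{q}$ ($u{\left(q,A \right)} = 40 - 8 \frac{A + 34}{q + q} = 40 - 8 \frac{34 + A}{2 q} = 40 - \frac{4 \left(34 + A\right)}{q}$)
$H{\left(g,s \right)} = -21$ ($H{\left(g,s \right)} = 2 - 23 = -21$)
$\frac{j}{u{\left(15,-69 \right)}} - \frac{4333}{H{\left(-37,58 \right)}} = - \frac{557}{6 \frac{4 \left(-34 - -69 + 10 \cdot 15\right)}{15}} - \frac{4333}{-21} = - \frac{557}{6 \cdot 4 \cdot \frac{1}{15} \left(-34 + 69 + 150\right)} - - \frac{619}{3} = - \frac{557}{6 \cdot 4 \cdot \frac{1}{15} \cdot 185} + \frac{619}{3} = - \frac{557}{6 \cdot \frac{148}{3}} + \frac{619}{3} = \left(- \frac{557}{6}\right) \frac{3}{148} + \frac{619}{3} = - \frac{557}{296} + \frac{619}{3} = \frac{181553}{888}$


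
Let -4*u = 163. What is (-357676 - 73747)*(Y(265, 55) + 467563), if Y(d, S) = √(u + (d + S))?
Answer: -201717432149 - 431423*√1117/2 ≈ -2.0172e+11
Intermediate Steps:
u = -163/4 (u = -¼*163 = -163/4 ≈ -40.750)
Y(d, S) = √(-163/4 + S + d) (Y(d, S) = √(-163/4 + (d + S)) = √(-163/4 + (S + d)) = √(-163/4 + S + d))
(-357676 - 73747)*(Y(265, 55) + 467563) = (-357676 - 73747)*(√(-163 + 4*55 + 4*265)/2 + 467563) = -431423*(√(-163 + 220 + 1060)/2 + 467563) = -431423*(√1117/2 + 467563) = -431423*(467563 + √1117/2) = -201717432149 - 431423*√1117/2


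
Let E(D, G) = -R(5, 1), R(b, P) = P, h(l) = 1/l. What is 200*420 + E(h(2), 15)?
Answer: 83999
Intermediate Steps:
E(D, G) = -1 (E(D, G) = -1*1 = -1)
200*420 + E(h(2), 15) = 200*420 - 1 = 84000 - 1 = 83999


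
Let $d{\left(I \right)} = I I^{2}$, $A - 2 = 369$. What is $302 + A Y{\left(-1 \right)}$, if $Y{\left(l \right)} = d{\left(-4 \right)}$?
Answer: $-23442$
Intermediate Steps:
$A = 371$ ($A = 2 + 369 = 371$)
$d{\left(I \right)} = I^{3}$
$Y{\left(l \right)} = -64$ ($Y{\left(l \right)} = \left(-4\right)^{3} = -64$)
$302 + A Y{\left(-1 \right)} = 302 + 371 \left(-64\right) = 302 - 23744 = -23442$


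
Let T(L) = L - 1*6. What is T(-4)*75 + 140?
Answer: -610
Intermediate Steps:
T(L) = -6 + L (T(L) = L - 6 = -6 + L)
T(-4)*75 + 140 = (-6 - 4)*75 + 140 = -10*75 + 140 = -750 + 140 = -610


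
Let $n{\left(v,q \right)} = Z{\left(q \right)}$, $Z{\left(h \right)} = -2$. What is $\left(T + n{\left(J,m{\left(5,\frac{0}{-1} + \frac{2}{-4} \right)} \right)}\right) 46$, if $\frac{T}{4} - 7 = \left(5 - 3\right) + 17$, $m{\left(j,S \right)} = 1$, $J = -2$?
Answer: $4692$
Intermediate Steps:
$n{\left(v,q \right)} = -2$
$T = 104$ ($T = 28 + 4 \left(\left(5 - 3\right) + 17\right) = 28 + 4 \left(2 + 17\right) = 28 + 4 \cdot 19 = 28 + 76 = 104$)
$\left(T + n{\left(J,m{\left(5,\frac{0}{-1} + \frac{2}{-4} \right)} \right)}\right) 46 = \left(104 - 2\right) 46 = 102 \cdot 46 = 4692$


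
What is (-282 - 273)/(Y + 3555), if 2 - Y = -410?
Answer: -555/3967 ≈ -0.13990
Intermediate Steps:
Y = 412 (Y = 2 - 1*(-410) = 2 + 410 = 412)
(-282 - 273)/(Y + 3555) = (-282 - 273)/(412 + 3555) = -555/3967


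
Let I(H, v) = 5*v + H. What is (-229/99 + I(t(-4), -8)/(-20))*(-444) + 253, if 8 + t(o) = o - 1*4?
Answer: 6077/165 ≈ 36.830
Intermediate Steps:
t(o) = -12 + o (t(o) = -8 + (o - 1*4) = -8 + (o - 4) = -8 + (-4 + o) = -12 + o)
I(H, v) = H + 5*v
(-229/99 + I(t(-4), -8)/(-20))*(-444) + 253 = (-229/99 + ((-12 - 4) + 5*(-8))/(-20))*(-444) + 253 = (-229*1/99 + (-16 - 40)*(-1/20))*(-444) + 253 = (-229/99 - 56*(-1/20))*(-444) + 253 = (-229/99 + 14/5)*(-444) + 253 = (241/495)*(-444) + 253 = -35668/165 + 253 = 6077/165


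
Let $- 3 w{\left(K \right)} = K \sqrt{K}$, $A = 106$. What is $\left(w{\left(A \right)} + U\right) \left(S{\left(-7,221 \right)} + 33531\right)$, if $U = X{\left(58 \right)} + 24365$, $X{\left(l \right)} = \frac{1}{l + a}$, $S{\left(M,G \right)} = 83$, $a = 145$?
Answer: $\frac{23751152992}{29} - \frac{3563084 \sqrt{106}}{3} \approx 8.0678 \cdot 10^{8}$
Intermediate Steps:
$X{\left(l \right)} = \frac{1}{145 + l}$ ($X{\left(l \right)} = \frac{1}{l + 145} = \frac{1}{145 + l}$)
$U = \frac{4946096}{203}$ ($U = \frac{1}{145 + 58} + 24365 = \frac{1}{203} + 24365 = \frac{4946096}{203} \approx 24365.0$)
$w{\left(K \right)} = - \frac{K^{\frac{3}{2}}}{3}$ ($w{\left(K \right)} = - \frac{K \sqrt{K}}{3} = - \frac{K^{\frac{3}{2}}}{3}$)
$\left(w{\left(A \right)} + U\right) \left(S{\left(-7,221 \right)} + 33531\right) = \left(- \frac{106^{\frac{3}{2}}}{3} + \frac{4946096}{203}\right) \left(83 + 33531\right) = \left(- \frac{106 \sqrt{106}}{3} + \frac{4946096}{203}\right) 33614 = \left(\frac{4946096}{203} - \frac{106 \sqrt{106}}{3}\right) 33614 = \frac{23751152992}{29} - \frac{3563084 \sqrt{106}}{3}$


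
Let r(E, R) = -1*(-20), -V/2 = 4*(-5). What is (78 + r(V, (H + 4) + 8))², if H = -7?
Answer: 9604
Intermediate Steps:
V = 40 (V = -8*(-5) = -2*(-20) = 40)
r(E, R) = 20
(78 + r(V, (H + 4) + 8))² = (78 + 20)² = 98² = 9604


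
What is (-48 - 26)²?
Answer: 5476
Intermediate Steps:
(-48 - 26)² = (-74)² = 5476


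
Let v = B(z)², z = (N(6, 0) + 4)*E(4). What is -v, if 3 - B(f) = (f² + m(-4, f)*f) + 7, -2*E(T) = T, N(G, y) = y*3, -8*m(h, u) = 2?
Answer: -4900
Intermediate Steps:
m(h, u) = -¼ (m(h, u) = -⅛*2 = -¼)
N(G, y) = 3*y
E(T) = -T/2
z = -8 (z = (3*0 + 4)*(-½*4) = (0 + 4)*(-2) = 4*(-2) = -8)
B(f) = -4 - f² + f/4 (B(f) = 3 - ((f² - f/4) + 7) = 3 - (7 + f² - f/4) = 3 + (-7 - f² + f/4) = -4 - f² + f/4)
v = 4900 (v = (-4 - 1*(-8)² + (¼)*(-8))² = (-4 - 1*64 - 2)² = (-4 - 64 - 2)² = (-70)² = 4900)
-v = -1*4900 = -4900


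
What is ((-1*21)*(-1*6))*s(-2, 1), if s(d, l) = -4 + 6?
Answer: 252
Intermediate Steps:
s(d, l) = 2
((-1*21)*(-1*6))*s(-2, 1) = ((-1*21)*(-1*6))*2 = -21*(-6)*2 = 126*2 = 252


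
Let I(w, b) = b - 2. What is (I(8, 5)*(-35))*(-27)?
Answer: 2835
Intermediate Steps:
I(w, b) = -2 + b
(I(8, 5)*(-35))*(-27) = ((-2 + 5)*(-35))*(-27) = (3*(-35))*(-27) = -105*(-27) = 2835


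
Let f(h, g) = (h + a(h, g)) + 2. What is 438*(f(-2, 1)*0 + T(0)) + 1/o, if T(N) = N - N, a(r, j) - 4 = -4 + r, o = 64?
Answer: 1/64 ≈ 0.015625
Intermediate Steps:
a(r, j) = r (a(r, j) = 4 + (-4 + r) = r)
T(N) = 0
f(h, g) = 2 + 2*h (f(h, g) = (h + h) + 2 = 2*h + 2 = 2 + 2*h)
438*(f(-2, 1)*0 + T(0)) + 1/o = 438*((2 + 2*(-2))*0 + 0) + 1/64 = 438*((2 - 4)*0 + 0) + 1/64 = 438*(-2*0 + 0) + 1/64 = 438*(0 + 0) + 1/64 = 438*0 + 1/64 = 0 + 1/64 = 1/64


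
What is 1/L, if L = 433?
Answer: 1/433 ≈ 0.0023095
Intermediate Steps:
1/L = 1/433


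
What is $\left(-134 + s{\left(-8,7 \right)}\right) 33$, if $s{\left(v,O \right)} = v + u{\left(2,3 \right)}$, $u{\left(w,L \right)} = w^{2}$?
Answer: $-4554$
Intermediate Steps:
$s{\left(v,O \right)} = 4 + v$ ($s{\left(v,O \right)} = v + 2^{2} = v + 4 = 4 + v$)
$\left(-134 + s{\left(-8,7 \right)}\right) 33 = \left(-134 + \left(4 - 8\right)\right) 33 = \left(-134 - 4\right) 33 = \left(-138\right) 33 = -4554$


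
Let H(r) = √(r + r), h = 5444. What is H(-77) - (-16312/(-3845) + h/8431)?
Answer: -158458652/32417195 + I*√154 ≈ -4.8881 + 12.41*I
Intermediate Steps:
H(r) = √2*√r (H(r) = √(2*r) = √2*√r)
H(-77) - (-16312/(-3845) + h/8431) = √2*√(-77) - (-16312/(-3845) + 5444/8431) = √2*(I*√77) - (-16312*(-1/3845) + 5444*(1/8431)) = I*√154 - (16312/3845 + 5444/8431) = I*√154 - 1*158458652/32417195 = I*√154 - 158458652/32417195 = -158458652/32417195 + I*√154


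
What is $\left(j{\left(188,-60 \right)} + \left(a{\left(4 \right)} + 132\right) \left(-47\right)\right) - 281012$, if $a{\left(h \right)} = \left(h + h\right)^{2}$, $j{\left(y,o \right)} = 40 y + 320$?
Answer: $-282384$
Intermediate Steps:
$j{\left(y,o \right)} = 320 + 40 y$
$a{\left(h \right)} = 4 h^{2}$ ($a{\left(h \right)} = \left(2 h\right)^{2} = 4 h^{2}$)
$\left(j{\left(188,-60 \right)} + \left(a{\left(4 \right)} + 132\right) \left(-47\right)\right) - 281012 = \left(\left(320 + 40 \cdot 188\right) + \left(4 \cdot 4^{2} + 132\right) \left(-47\right)\right) - 281012 = \left(\left(320 + 7520\right) + \left(4 \cdot 16 + 132\right) \left(-47\right)\right) - 281012 = \left(7840 + \left(64 + 132\right) \left(-47\right)\right) - 281012 = \left(7840 + 196 \left(-47\right)\right) - 281012 = \left(7840 - 9212\right) - 281012 = -1372 - 281012 = -282384$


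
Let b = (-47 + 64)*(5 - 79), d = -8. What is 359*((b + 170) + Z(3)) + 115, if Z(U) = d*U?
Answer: -399093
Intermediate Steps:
Z(U) = -8*U
b = -1258 (b = 17*(-74) = -1258)
359*((b + 170) + Z(3)) + 115 = 359*((-1258 + 170) - 8*3) + 115 = 359*(-1088 - 24) + 115 = 359*(-1112) + 115 = -399208 + 115 = -399093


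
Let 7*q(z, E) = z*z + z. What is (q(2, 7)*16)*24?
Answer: 2304/7 ≈ 329.14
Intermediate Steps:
q(z, E) = z/7 + z**2/7 (q(z, E) = (z*z + z)/7 = (z**2 + z)/7 = (z + z**2)/7 = z/7 + z**2/7)
(q(2, 7)*16)*24 = (((1/7)*2*(1 + 2))*16)*24 = (((1/7)*2*3)*16)*24 = ((6/7)*16)*24 = (96/7)*24 = 2304/7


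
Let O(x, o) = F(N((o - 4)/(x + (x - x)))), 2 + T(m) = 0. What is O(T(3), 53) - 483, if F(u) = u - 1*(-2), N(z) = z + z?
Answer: -530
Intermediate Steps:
T(m) = -2 (T(m) = -2 + 0 = -2)
N(z) = 2*z
F(u) = 2 + u (F(u) = u + 2 = 2 + u)
O(x, o) = 2 + 2*(-4 + o)/x (O(x, o) = 2 + 2*((o - 4)/(x + (x - x))) = 2 + 2*((-4 + o)/(x + 0)) = 2 + 2*((-4 + o)/x) = 2 + 2*(-4 + o)/x)
O(T(3), 53) - 483 = 2*(-4 + 53 - 2)/(-2) - 483 = 2*(-½)*47 - 483 = -47 - 483 = -530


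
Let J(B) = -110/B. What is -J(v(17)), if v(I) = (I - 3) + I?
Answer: 110/31 ≈ 3.5484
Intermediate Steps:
v(I) = -3 + 2*I (v(I) = (-3 + I) + I = -3 + 2*I)
-J(v(17)) = -(-110)/(-3 + 2*17) = -(-110)/(-3 + 34) = -(-110)/31 = -1*(-110/31) = 110/31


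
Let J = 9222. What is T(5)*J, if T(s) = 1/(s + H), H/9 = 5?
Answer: 4611/25 ≈ 184.44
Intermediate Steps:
H = 45 (H = 9*5 = 45)
T(s) = 1/(45 + s) (T(s) = 1/(s + 45) = 1/(45 + s))
T(5)*J = 9222/(45 + 5) = 9222/50 = (1/50)*9222 = 4611/25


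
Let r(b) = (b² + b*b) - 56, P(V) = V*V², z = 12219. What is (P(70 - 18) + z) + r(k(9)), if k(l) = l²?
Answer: 165893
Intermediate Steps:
P(V) = V³
r(b) = -56 + 2*b² (r(b) = (b² + b²) - 56 = 2*b² - 56 = -56 + 2*b²)
(P(70 - 18) + z) + r(k(9)) = ((70 - 18)³ + 12219) + (-56 + 2*(9²)²) = (52³ + 12219) + (-56 + 2*81²) = (140608 + 12219) + (-56 + 2*6561) = 152827 + (-56 + 13122) = 152827 + 13066 = 165893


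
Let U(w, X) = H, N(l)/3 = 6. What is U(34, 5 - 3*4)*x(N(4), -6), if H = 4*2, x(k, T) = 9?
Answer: 72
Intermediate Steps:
N(l) = 18 (N(l) = 3*6 = 18)
H = 8
U(w, X) = 8
U(34, 5 - 3*4)*x(N(4), -6) = 8*9 = 72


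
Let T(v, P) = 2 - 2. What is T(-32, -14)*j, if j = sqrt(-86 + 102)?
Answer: 0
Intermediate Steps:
j = 4 (j = sqrt(16) = 4)
T(v, P) = 0
T(-32, -14)*j = 0*4 = 0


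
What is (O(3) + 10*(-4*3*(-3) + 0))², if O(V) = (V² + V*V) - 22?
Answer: 126736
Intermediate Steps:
O(V) = -22 + 2*V² (O(V) = (V² + V²) - 22 = 2*V² - 22 = -22 + 2*V²)
(O(3) + 10*(-4*3*(-3) + 0))² = ((-22 + 2*3²) + 10*(-4*3*(-3) + 0))² = ((-22 + 2*9) + 10*(-12*(-3) + 0))² = ((-22 + 18) + 10*(36 + 0))² = (-4 + 10*36)² = (-4 + 360)² = 356² = 126736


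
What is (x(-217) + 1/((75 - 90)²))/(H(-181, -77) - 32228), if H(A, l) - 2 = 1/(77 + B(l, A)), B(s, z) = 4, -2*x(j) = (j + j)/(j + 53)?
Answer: 437949/10702250500 ≈ 4.0921e-5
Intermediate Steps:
x(j) = -j/(53 + j) (x(j) = -(j + j)/(2*(j + 53)) = -2*j/(2*(53 + j)) = -j/(53 + j))
H(A, l) = 163/81 (H(A, l) = 2 + 1/(77 + 4) = 2 + 1/81 = 163/81)
(x(-217) + 1/((75 - 90)²))/(H(-181, -77) - 32228) = (-1*(-217)/(53 - 217) + 1/((75 - 90)²))/(163/81 - 32228) = (-1*(-217)/(-164) + 1/((-15)²))/(-2610305/81) = (-1*(-217)*(-1/164) + 1/225)*(-81/2610305) = (-217/164 + 1/225)*(-81/2610305) = -48661/36900*(-81/2610305) = 437949/10702250500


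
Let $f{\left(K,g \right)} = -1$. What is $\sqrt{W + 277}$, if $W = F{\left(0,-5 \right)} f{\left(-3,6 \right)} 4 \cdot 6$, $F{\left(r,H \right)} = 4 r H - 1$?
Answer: $\sqrt{301} \approx 17.349$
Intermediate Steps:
$F{\left(r,H \right)} = -1 + 4 H r$ ($F{\left(r,H \right)} = 4 H r - 1 = -1 + 4 H r$)
$W = 24$ ($W = \left(-1 + 4 \left(-5\right) 0\right) \left(-1\right) 4 \cdot 6 = \left(-1 + 0\right) \left(-1\right) 24 = \left(-1\right) \left(-1\right) 24 = 1 \cdot 24 = 24$)
$\sqrt{W + 277} = \sqrt{24 + 277} = \sqrt{301}$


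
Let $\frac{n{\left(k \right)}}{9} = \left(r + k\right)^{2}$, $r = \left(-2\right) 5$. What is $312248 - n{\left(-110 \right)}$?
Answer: $182648$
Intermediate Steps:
$r = -10$
$n{\left(k \right)} = 9 \left(-10 + k\right)^{2}$
$312248 - n{\left(-110 \right)} = 312248 - 9 \left(-10 - 110\right)^{2} = 312248 - 9 \left(-120\right)^{2} = 312248 - 9 \cdot 14400 = 312248 - 129600 = 182648$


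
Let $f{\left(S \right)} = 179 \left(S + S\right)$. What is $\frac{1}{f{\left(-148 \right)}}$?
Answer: $- \frac{1}{52984} \approx -1.8874 \cdot 10^{-5}$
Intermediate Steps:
$f{\left(S \right)} = 358 S$ ($f{\left(S \right)} = 179 \cdot 2 S = 358 S$)
$\frac{1}{f{\left(-148 \right)}} = \frac{1}{358 \left(-148\right)} = \frac{1}{-52984} = - \frac{1}{52984}$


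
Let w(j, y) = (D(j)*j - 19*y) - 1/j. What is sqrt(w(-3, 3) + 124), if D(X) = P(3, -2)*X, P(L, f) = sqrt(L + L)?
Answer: sqrt(606 + 81*sqrt(6))/3 ≈ 9.4540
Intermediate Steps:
P(L, f) = sqrt(2)*sqrt(L) (P(L, f) = sqrt(2*L) = sqrt(2)*sqrt(L))
D(X) = X*sqrt(6) (D(X) = (sqrt(2)*sqrt(3))*X = sqrt(6)*X = X*sqrt(6))
w(j, y) = -1/j - 19*y + sqrt(6)*j**2 (w(j, y) = ((j*sqrt(6))*j - 19*y) - 1/j = (sqrt(6)*j**2 - 19*y) - 1/j = (-19*y + sqrt(6)*j**2) - 1/j = -1/j - 19*y + sqrt(6)*j**2)
sqrt(w(-3, 3) + 124) = sqrt((-1/(-3) - 19*3 + sqrt(6)*(-3)**2) + 124) = sqrt((-1*(-1/3) - 57 + sqrt(6)*9) + 124) = sqrt((1/3 - 57 + 9*sqrt(6)) + 124) = sqrt((-170/3 + 9*sqrt(6)) + 124) = sqrt(202/3 + 9*sqrt(6))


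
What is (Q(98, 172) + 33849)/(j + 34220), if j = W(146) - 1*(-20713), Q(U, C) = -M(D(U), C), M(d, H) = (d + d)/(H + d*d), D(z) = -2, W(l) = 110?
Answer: 1489357/2421892 ≈ 0.61496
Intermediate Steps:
M(d, H) = 2*d/(H + d²) (M(d, H) = (2*d)/(H + d²) = 2*d/(H + d²))
Q(U, C) = 4/(4 + C) (Q(U, C) = -2*(-2)/(C + (-2)²) = -2*(-2)/(C + 4) = -2*(-2)/(4 + C) = -(-4)/(4 + C) = 4/(4 + C))
j = 20823 (j = 110 - 1*(-20713) = 110 + 20713 = 20823)
(Q(98, 172) + 33849)/(j + 34220) = (4/(4 + 172) + 33849)/(20823 + 34220) = (4/176 + 33849)/55043 = (4*(1/176) + 33849)*(1/55043) = (1/44 + 33849)*(1/55043) = (1489357/44)*(1/55043) = 1489357/2421892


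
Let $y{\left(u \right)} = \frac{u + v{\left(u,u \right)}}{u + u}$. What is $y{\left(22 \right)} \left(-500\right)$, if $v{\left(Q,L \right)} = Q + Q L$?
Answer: $-6000$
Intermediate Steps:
$v{\left(Q,L \right)} = Q + L Q$
$y{\left(u \right)} = \frac{u + u \left(1 + u\right)}{2 u}$ ($y{\left(u \right)} = \frac{u + u \left(1 + u\right)}{u + u} = \frac{u + u \left(1 + u\right)}{2 u}$)
$y{\left(22 \right)} \left(-500\right) = \left(1 + \frac{1}{2} \cdot 22\right) \left(-500\right) = \left(1 + 11\right) \left(-500\right) = 12 \left(-500\right) = -6000$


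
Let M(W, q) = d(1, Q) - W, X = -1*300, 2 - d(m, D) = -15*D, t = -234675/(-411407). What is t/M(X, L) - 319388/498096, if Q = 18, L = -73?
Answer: -2345094619411/3662948236662 ≈ -0.64022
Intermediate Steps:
t = 234675/411407 (t = -234675*(-1/411407) = 234675/411407 ≈ 0.57042)
d(m, D) = 2 + 15*D (d(m, D) = 2 - (-15)*D = 2 + 15*D)
X = -300
M(W, q) = 272 - W (M(W, q) = (2 + 15*18) - W = (2 + 270) - W = 272 - W)
t/M(X, L) - 319388/498096 = 234675/(411407*(272 - 1*(-300))) - 319388/498096 = 234675/(411407*(272 + 300)) - 319388*1/498096 = (234675/411407)/572 - 79847/124524 = (234675/411407)*(1/572) - 79847/124524 = 234675/235324804 - 79847/124524 = -2345094619411/3662948236662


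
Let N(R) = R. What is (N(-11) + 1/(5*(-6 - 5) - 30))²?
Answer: 876096/7225 ≈ 121.26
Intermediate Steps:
(N(-11) + 1/(5*(-6 - 5) - 30))² = (-11 + 1/(5*(-6 - 5) - 30))² = (-11 + 1/(5*(-11) - 30))² = (-11 + 1/(-55 - 30))² = (-11 + 1/(-85))² = (-11 - 1/85)² = (-936/85)² = 876096/7225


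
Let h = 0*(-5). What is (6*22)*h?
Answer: 0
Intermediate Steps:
h = 0
(6*22)*h = (6*22)*0 = 132*0 = 0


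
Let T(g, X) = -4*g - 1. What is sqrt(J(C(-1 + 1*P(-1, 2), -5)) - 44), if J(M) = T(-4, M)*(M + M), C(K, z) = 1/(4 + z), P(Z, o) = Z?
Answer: I*sqrt(74) ≈ 8.6023*I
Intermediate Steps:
T(g, X) = -1 - 4*g
J(M) = 30*M (J(M) = (-1 - 4*(-4))*(M + M) = (-1 + 16)*(2*M) = 15*(2*M) = 30*M)
sqrt(J(C(-1 + 1*P(-1, 2), -5)) - 44) = sqrt(30/(4 - 5) - 44) = sqrt(30/(-1) - 44) = sqrt(30*(-1) - 44) = sqrt(-30 - 44) = sqrt(-74) = I*sqrt(74)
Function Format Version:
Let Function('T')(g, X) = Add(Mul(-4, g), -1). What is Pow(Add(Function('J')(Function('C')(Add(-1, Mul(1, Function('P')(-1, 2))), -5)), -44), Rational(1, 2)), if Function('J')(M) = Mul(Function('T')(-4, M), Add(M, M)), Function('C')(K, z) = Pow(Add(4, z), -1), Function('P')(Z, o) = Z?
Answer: Mul(I, Pow(74, Rational(1, 2))) ≈ Mul(8.6023, I)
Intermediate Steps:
Function('T')(g, X) = Add(-1, Mul(-4, g))
Function('J')(M) = Mul(30, M) (Function('J')(M) = Mul(Add(-1, Mul(-4, -4)), Add(M, M)) = Mul(Add(-1, 16), Mul(2, M)) = Mul(15, Mul(2, M)) = Mul(30, M))
Pow(Add(Function('J')(Function('C')(Add(-1, Mul(1, Function('P')(-1, 2))), -5)), -44), Rational(1, 2)) = Pow(Add(Mul(30, Pow(Add(4, -5), -1)), -44), Rational(1, 2)) = Pow(Add(Mul(30, Pow(-1, -1)), -44), Rational(1, 2)) = Pow(Add(Mul(30, -1), -44), Rational(1, 2)) = Pow(Add(-30, -44), Rational(1, 2)) = Pow(-74, Rational(1, 2)) = Mul(I, Pow(74, Rational(1, 2)))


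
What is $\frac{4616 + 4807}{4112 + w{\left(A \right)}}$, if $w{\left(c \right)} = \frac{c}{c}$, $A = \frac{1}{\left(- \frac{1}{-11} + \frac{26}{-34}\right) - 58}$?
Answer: $\frac{1047}{457} \approx 2.291$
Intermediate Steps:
$A = - \frac{187}{10972}$ ($A = \frac{1}{\left(\left(-1\right) \left(- \frac{1}{11}\right) + 26 \left(- \frac{1}{34}\right)\right) - 58} = \frac{1}{\left(\frac{1}{11} - \frac{13}{17}\right) - 58} = \frac{1}{- \frac{126}{187} - 58} = \frac{1}{- \frac{10972}{187}} = - \frac{187}{10972} \approx -0.017043$)
$w{\left(c \right)} = 1$
$\frac{4616 + 4807}{4112 + w{\left(A \right)}} = \frac{4616 + 4807}{4112 + 1} = \frac{9423}{4113} = 9423 \cdot \frac{1}{4113} = \frac{1047}{457}$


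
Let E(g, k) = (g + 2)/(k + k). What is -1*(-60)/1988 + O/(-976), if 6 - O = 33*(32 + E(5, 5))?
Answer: 5479707/4850720 ≈ 1.1297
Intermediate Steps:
E(g, k) = (2 + g)/(2*k) (E(g, k) = (2 + g)/((2*k)) = (2 + g)*(1/(2*k)) = (2 + g)/(2*k))
O = -10731/10 (O = 6 - 33*(32 + (½)*(2 + 5)/5) = 6 - 33*(32 + (½)*(⅕)*7) = 6 - 33*(32 + 7/10) = 6 - 33*327/10 = 6 - 1*10791/10 = 6 - 10791/10 = -10731/10 ≈ -1073.1)
-1*(-60)/1988 + O/(-976) = -1*(-60)/1988 - 10731/10/(-976) = 60*(1/1988) - 10731/10*(-1/976) = 15/497 + 10731/9760 = 5479707/4850720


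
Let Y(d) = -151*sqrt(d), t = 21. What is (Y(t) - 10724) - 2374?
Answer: -13098 - 151*sqrt(21) ≈ -13790.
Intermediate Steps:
(Y(t) - 10724) - 2374 = (-151*sqrt(21) - 10724) - 2374 = (-10724 - 151*sqrt(21)) - 2374 = -13098 - 151*sqrt(21)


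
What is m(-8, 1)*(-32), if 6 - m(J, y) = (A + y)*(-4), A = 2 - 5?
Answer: 64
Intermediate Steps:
A = -3
m(J, y) = -6 + 4*y (m(J, y) = 6 - (-3 + y)*(-4) = 6 - (12 - 4*y) = 6 + (-12 + 4*y) = -6 + 4*y)
m(-8, 1)*(-32) = (-6 + 4*1)*(-32) = (-6 + 4)*(-32) = -2*(-32) = 64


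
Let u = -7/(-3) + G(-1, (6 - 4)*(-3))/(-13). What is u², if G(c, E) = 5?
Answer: 5776/1521 ≈ 3.7975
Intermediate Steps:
u = 76/39 (u = -7/(-3) + 5/(-13) = -7*(-⅓) + 5*(-1/13) = 7/3 - 5/13 = 76/39 ≈ 1.9487)
u² = (76/39)² = 5776/1521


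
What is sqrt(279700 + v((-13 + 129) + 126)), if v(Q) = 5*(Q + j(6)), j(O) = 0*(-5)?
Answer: sqrt(280910) ≈ 530.01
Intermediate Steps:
j(O) = 0
v(Q) = 5*Q (v(Q) = 5*(Q + 0) = 5*Q)
sqrt(279700 + v((-13 + 129) + 126)) = sqrt(279700 + 5*((-13 + 129) + 126)) = sqrt(279700 + 5*(116 + 126)) = sqrt(279700 + 5*242) = sqrt(279700 + 1210) = sqrt(280910)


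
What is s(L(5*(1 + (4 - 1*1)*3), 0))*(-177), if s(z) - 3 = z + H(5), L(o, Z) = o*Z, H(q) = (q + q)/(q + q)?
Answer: -708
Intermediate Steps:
H(q) = 1 (H(q) = (2*q)/((2*q)) = (2*q)*(1/(2*q)) = 1)
L(o, Z) = Z*o
s(z) = 4 + z (s(z) = 3 + (z + 1) = 3 + (1 + z) = 4 + z)
s(L(5*(1 + (4 - 1*1)*3), 0))*(-177) = (4 + 0*(5*(1 + (4 - 1*1)*3)))*(-177) = (4 + 0*(5*(1 + (4 - 1)*3)))*(-177) = (4 + 0*(5*(1 + 3*3)))*(-177) = (4 + 0*(5*(1 + 9)))*(-177) = (4 + 0*(5*10))*(-177) = (4 + 0*50)*(-177) = (4 + 0)*(-177) = 4*(-177) = -708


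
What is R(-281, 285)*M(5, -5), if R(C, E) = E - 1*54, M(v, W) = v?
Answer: 1155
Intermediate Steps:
R(C, E) = -54 + E (R(C, E) = E - 54 = -54 + E)
R(-281, 285)*M(5, -5) = (-54 + 285)*5 = 231*5 = 1155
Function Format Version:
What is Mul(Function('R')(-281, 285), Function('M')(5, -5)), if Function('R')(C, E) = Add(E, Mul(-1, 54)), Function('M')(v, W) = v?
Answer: 1155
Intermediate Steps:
Function('R')(C, E) = Add(-54, E) (Function('R')(C, E) = Add(E, -54) = Add(-54, E))
Mul(Function('R')(-281, 285), Function('M')(5, -5)) = Mul(Add(-54, 285), 5) = Mul(231, 5) = 1155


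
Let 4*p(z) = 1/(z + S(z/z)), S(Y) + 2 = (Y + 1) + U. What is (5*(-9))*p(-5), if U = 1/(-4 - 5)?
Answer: 405/184 ≈ 2.2011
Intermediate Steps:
U = -⅑ (U = 1/(-9) = -⅑ ≈ -0.11111)
S(Y) = -10/9 + Y (S(Y) = -2 + ((Y + 1) - ⅑) = -2 + ((1 + Y) - ⅑) = -2 + (8/9 + Y) = -10/9 + Y)
p(z) = 1/(4*(-⅑ + z)) (p(z) = 1/(4*(z + (-10/9 + z/z))) = 1/(4*(z + (-10/9 + 1))) = 1/(4*(z - ⅑)) = 1/(4*(-⅑ + z)))
(5*(-9))*p(-5) = (5*(-9))*(9/(4*(-1 + 9*(-5)))) = -405/(4*(-1 - 45)) = -405/(4*(-46)) = -405*(-1)/(4*46) = -45*(-9/184) = 405/184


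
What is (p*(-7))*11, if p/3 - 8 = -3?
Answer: -1155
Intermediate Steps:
p = 15 (p = 24 + 3*(-3) = 24 - 9 = 15)
(p*(-7))*11 = (15*(-7))*11 = -105*11 = -1155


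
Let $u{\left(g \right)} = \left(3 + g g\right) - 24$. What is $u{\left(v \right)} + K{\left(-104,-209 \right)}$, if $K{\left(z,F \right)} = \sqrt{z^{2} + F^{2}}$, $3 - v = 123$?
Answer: $14379 + \sqrt{54497} \approx 14612.0$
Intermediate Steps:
$v = -120$ ($v = 3 - 123 = -120$)
$K{\left(z,F \right)} = \sqrt{F^{2} + z^{2}}$
$u{\left(g \right)} = -21 + g^{2}$ ($u{\left(g \right)} = \left(3 + g^{2}\right) - 24 = -21 + g^{2}$)
$u{\left(v \right)} + K{\left(-104,-209 \right)} = \left(-21 + \left(-120\right)^{2}\right) + \sqrt{\left(-209\right)^{2} + \left(-104\right)^{2}} = \left(-21 + 14400\right) + \sqrt{43681 + 10816} = 14379 + \sqrt{54497}$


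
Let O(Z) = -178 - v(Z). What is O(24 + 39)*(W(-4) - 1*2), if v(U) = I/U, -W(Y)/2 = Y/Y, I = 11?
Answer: 44900/63 ≈ 712.70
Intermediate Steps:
W(Y) = -2 (W(Y) = -2*Y/Y = -2*1 = -2)
v(U) = 11/U
O(Z) = -178 - 11/Z
O(24 + 39)*(W(-4) - 1*2) = (-178 - 11/(24 + 39))*(-2 - 1*2) = (-178 - 11/63)*(-2 - 2) = (-178 - 11*1/63)*(-4) = (-178 - 11/63)*(-4) = -11225/63*(-4) = 44900/63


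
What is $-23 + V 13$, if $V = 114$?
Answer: $1459$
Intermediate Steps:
$-23 + V 13 = -23 + 114 \cdot 13 = -23 + 1482 = 1459$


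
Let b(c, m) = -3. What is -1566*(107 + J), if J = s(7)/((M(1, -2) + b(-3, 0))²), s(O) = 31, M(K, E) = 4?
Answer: -216108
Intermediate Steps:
J = 31 (J = 31/((4 - 3)²) = 31/(1²) = 31/1 = 31*1 = 31)
-1566*(107 + J) = -1566*(107 + 31) = -1566*138 = -216108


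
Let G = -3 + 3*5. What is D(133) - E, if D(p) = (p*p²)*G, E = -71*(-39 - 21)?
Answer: 28227384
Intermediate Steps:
G = 12 (G = -3 + 15 = 12)
E = 4260 (E = -71*(-60) = 4260)
D(p) = 12*p³ (D(p) = (p*p²)*12 = p³*12 = 12*p³)
D(133) - E = 12*133³ - 1*4260 = 12*2352637 - 4260 = 28231644 - 4260 = 28227384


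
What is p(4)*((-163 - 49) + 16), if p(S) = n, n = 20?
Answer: -3920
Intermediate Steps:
p(S) = 20
p(4)*((-163 - 49) + 16) = 20*((-163 - 49) + 16) = 20*(-212 + 16) = 20*(-196) = -3920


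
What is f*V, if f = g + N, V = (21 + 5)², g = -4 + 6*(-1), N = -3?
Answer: -8788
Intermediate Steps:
g = -10 (g = -4 - 6 = -10)
V = 676 (V = 26² = 676)
f = -13 (f = -10 - 3 = -13)
f*V = -13*676 = -8788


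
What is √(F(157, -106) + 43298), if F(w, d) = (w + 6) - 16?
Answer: √43445 ≈ 208.43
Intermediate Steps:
F(w, d) = -10 + w (F(w, d) = (6 + w) - 16 = -10 + w)
√(F(157, -106) + 43298) = √((-10 + 157) + 43298) = √(147 + 43298) = √43445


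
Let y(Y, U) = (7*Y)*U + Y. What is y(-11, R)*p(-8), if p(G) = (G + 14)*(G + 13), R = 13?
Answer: -30360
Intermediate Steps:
p(G) = (13 + G)*(14 + G) (p(G) = (14 + G)*(13 + G) = (13 + G)*(14 + G))
y(Y, U) = Y + 7*U*Y (y(Y, U) = 7*U*Y + Y = Y + 7*U*Y)
y(-11, R)*p(-8) = (-11*(1 + 7*13))*(182 + (-8)² + 27*(-8)) = (-11*(1 + 91))*(182 + 64 - 216) = -11*92*30 = -1012*30 = -30360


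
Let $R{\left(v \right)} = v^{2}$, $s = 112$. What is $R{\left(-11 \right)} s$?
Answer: $13552$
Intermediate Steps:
$R{\left(-11 \right)} s = \left(-11\right)^{2} \cdot 112 = 121 \cdot 112 = 13552$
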